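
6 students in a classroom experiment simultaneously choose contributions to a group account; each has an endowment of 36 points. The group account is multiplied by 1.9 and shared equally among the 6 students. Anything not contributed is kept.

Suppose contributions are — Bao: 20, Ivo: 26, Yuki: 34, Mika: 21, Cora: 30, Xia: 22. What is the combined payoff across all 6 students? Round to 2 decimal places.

Total contributed: 20 + 26 + 34 + 21 + 30 + 22 = 153; total kept: 6 × 36 − 153 = 63.
The group account pays out 1.9 × 153 = 290.70 in aggregate.
Group total = 63 + 290.70 = 353.70.

353.70 points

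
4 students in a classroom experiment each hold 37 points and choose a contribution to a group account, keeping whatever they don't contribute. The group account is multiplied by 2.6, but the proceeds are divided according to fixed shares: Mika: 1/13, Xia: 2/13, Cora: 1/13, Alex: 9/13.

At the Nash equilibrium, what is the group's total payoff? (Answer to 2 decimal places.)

A player with share s gets back 2.6·s per unit contributed, so full contribution is dominant for anyone with s > 1/2.6 = 0.3846 and zero contribution is dominant for anyone below.
Only Alex (9/13) clears that bar, contributing 37; the remaining 3 contribute 0. Total contributed: 37.
The group account pays out 2.6 × 37 = 96.20 in total (split across the unequal shares, but the aggregate is all that matters for the group sum).
The 3 free-riders keep 37 each, adding 111. Group total = 111 + 96.20 = 207.20.

207.20 points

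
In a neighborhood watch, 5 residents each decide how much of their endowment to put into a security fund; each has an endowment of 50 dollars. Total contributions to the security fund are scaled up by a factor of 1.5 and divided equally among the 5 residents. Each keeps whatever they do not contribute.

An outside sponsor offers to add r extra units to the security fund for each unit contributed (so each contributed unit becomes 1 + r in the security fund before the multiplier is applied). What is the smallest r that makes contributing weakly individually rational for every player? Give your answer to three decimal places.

With matching at rate r, one contributed unit becomes (1 + r) in the security fund and returns 1.5 × (1 + r) / 5 to the contributor.
Setting this equal to 1: 1 + r = 5/1.5 = 3.3333.
So the minimum matching rate is r = 3.3333 − 1 = 2.333.

2.333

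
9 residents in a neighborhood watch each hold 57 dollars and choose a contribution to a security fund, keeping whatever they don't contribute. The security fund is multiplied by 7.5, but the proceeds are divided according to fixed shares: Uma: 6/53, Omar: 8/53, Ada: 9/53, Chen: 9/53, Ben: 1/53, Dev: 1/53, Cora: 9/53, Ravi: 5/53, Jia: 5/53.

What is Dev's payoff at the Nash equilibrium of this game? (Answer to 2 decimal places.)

89.26 dollars

Player j's private return per contributed unit is 7.5 × (j's share). Contributing is weakly dominant for j when that share is at least 1/7.5 = 0.1333, and contributing 0 is dominant otherwise.
Omar, Ada, Chen and Cora are above the threshold, contributing 57 each; the remaining 5 contribute 0. Total contributed: 228.
Dev keeps 57 and receives 7.5 × 228 × 1/53 = 32.26 from the security fund, for a payoff of 89.26.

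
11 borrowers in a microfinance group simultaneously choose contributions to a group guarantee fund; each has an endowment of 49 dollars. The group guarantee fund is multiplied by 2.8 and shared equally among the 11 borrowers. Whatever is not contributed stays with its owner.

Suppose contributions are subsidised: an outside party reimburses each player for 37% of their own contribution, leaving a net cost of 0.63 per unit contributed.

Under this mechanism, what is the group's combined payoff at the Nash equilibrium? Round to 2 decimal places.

With the mechanism, a contributed unit returns (2.8/11) / 0.63 = 0.4040 per unit of net cost — still below 1 — so contributing 0 remains dominant for every player.
Everyone keeps their endowment and the group total is 11 × 49 = 539.

539.00 dollars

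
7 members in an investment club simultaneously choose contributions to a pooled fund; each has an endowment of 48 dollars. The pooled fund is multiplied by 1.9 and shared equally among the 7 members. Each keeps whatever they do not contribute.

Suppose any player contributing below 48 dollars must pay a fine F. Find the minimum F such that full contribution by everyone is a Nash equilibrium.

34.97 dollars

Given the others contribute fully, the best deviation is to contribute 0 (any partial contribution still incurs the fine and gives up units whose private return 0.2714 is below 1).
Deviating from 48 to 0 saves 48 dollars but forfeits the deviator's share of the drop in the pooled fund: 1.9/7 × 48 = 13.03.
So the deviation gain is 48 − 13.03 = 34.97, and the fine must be at least 34.97 dollars to wipe it out.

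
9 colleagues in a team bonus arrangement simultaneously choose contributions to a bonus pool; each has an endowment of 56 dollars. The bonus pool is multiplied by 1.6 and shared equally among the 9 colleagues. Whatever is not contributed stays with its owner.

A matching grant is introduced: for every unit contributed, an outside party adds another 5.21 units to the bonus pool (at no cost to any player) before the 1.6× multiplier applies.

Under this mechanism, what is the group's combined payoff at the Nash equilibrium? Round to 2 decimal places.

5007.74 dollars

With the mechanism, a contributed unit returns 1.6 × 6.21 / 9 = 1.1040 per unit of net cost to the contributor — now above 1 — so contributing fully is weakly dominant for every player.
So the Nash equilibrium is full contribution by all 9; the group earns 1.6 × 6.21 × 504 = 5007.74.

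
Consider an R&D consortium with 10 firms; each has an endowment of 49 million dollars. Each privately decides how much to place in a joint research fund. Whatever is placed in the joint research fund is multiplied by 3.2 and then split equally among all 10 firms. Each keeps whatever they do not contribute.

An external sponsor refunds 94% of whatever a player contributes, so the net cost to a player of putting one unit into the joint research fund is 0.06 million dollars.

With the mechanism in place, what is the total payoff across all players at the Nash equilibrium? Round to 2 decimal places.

2028.60 million dollars

The effective private return per unit is now (3.2/10) / 0.06 = 5.3333 > 1, so every player's dominant strategy flips to full contribution.
At the Nash equilibrium everyone contributes 49. Group total payoff = 10 × (49 × 0.94 + 3.2 × 49) = 2028.60.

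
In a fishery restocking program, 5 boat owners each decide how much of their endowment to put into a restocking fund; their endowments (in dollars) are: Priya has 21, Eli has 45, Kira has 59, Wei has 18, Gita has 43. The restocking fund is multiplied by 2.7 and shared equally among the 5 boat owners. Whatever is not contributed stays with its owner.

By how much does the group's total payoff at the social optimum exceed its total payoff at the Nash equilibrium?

The private return per contributed unit is 2.7/5 = 0.5400 < 1 for every player regardless of endowment, so the Nash equilibrium is zero contribution and the group total is Σ E_j = 21 + 45 + 59 + 18 + 43 = 186.
Each contributed unit returns 2.700 to the group, so the social optimum is full contribution by everyone: group total = 2.700 × 186 = 502.20.
Efficiency loss = (2.700 − 1) × 186 = 316.20.

316.20 dollars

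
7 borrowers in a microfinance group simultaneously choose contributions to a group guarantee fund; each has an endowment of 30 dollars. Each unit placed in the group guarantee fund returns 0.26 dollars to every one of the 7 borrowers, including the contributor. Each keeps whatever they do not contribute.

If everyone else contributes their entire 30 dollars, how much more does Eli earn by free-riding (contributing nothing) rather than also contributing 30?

22.20 dollars

Switching from a contribution of 30 to 0 lets Eli keep an extra 30 dollars, but lowers the group guarantee fund by 30, which costs Eli their own share of that drop: 0.26 × 30 = 7.80.
Net gain = 30 − 7.80 = 22.20. The private return per contributed unit (0.26) is below 1, so free-riding is indeed the best response regardless of what the others do.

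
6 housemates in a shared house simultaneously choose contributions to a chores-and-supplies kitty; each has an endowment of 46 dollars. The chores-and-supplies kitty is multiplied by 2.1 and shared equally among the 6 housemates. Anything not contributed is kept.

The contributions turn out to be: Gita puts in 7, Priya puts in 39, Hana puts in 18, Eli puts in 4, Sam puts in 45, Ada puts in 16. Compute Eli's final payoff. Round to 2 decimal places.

Total contributed: 7 + 39 + 18 + 4 + 45 + 16 = 129.
Each receives 2.1 × 129 / 6 = 45.15 from the chores-and-supplies kitty.
Eli keeps 46 − 4 = 42, so Eli's payoff is 42 + 45.15 = 87.15.

87.15 dollars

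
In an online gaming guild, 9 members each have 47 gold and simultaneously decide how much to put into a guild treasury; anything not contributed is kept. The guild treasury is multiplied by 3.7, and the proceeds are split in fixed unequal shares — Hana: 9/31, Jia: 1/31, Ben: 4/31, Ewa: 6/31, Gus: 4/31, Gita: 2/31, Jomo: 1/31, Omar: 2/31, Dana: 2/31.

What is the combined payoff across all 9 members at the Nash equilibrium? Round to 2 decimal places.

549.90 gold

For player j, contributing a unit is worthwhile iff 3.7 × (j's share) ≥ 1, i.e. iff j's share is at least 0.2703.
The only share above 0.2703 is Hana's 9/31, contributing 47; the remaining 8 contribute 0. Total contributed: 47.
The guild treasury pays out 3.7 × 47 = 173.90 in total (split across the unequal shares, but the aggregate is all that matters for the group sum).
The 8 free-riders keep 47 each, adding 376. Group total = 376 + 173.90 = 549.90.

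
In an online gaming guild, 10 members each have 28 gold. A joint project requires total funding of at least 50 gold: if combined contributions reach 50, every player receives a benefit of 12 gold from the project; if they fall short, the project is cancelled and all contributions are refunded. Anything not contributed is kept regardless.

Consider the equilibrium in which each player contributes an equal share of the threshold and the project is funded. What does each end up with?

Equal share of the threshold: 50/10 = 5.
At this profile no one gains by cutting their contribution: any cut drops the total below 50, the project is cancelled, contributions are refunded, and the deviator ends with 28, which is less than 28 − 5 + 12 = 35. Contributing more than 5 just wastes the excess. So contributing exactly 5 is a best response.
Each player's payoff: 28 − 5 + 12 = 35.

35 gold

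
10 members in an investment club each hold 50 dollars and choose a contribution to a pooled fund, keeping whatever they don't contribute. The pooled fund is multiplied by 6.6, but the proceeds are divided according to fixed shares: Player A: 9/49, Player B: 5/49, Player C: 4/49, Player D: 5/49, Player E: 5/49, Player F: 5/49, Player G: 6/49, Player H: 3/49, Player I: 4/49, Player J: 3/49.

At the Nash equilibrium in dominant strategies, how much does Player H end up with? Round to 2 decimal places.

Each unit j contributes comes back to j as 6.6 × (j's share), so j prefers to contribute only if that share exceeds 1/6.6 = 0.1515; otherwise keeping the unit dominates.
The only share above 0.1515 is Player A's 9/49, contributing 50; the remaining 9 contribute 0. Total contributed: 50.
Player H keeps 50 and receives 6.6 × 50 × 3/49 = 20.20 from the pooled fund, for a payoff of 70.20.

70.20 dollars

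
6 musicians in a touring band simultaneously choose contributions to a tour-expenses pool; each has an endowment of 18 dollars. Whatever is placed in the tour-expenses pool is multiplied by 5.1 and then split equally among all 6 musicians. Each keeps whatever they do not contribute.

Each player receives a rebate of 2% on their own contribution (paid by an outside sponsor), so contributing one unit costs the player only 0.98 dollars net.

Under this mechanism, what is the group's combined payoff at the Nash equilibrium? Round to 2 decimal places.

Even with the mechanism, each unit contributed returns only (5.1/6) / 0.98 = 0.8673 per unit of net cost, so contributing nothing is still dominant.
At the Nash equilibrium no one contributes; group total payoff = 6 × 18 = 108.

108.00 dollars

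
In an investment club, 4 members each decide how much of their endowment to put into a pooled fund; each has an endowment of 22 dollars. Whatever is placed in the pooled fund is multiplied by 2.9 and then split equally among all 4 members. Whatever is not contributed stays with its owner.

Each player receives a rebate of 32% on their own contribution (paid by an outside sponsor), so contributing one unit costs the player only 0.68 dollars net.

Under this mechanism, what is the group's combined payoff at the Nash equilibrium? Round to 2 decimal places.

283.36 dollars

With the mechanism, a contributed unit returns (2.9/4) / 0.68 = 1.0662 per unit of net cost to the contributor — now above 1 — so contributing fully is weakly dominant for every player.
So the Nash equilibrium is full contribution by all 4; the group earns 4 × (22 × 0.32 + 2.9 × 22) = 283.36.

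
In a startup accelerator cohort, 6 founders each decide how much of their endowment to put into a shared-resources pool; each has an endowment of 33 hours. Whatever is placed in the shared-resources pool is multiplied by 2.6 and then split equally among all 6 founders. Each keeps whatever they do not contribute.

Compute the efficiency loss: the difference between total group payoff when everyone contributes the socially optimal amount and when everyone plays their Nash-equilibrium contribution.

316.80 hours

Each contributed unit returns 2.6/6 = 0.4333 to its contributor — below 1 — so contributing 0 is dominant for every player. At the Nash equilibrium everyone keeps their 33, and the group total is 6 × 33 = 198.
Each contributed unit returns 2.600 to the group as a whole (0.4333 to each of 6 players), which exceeds 1, so the social optimum is full contribution: group total = 2.600 × 198 = 514.80.
Efficiency loss = 514.80 − 198 = 316.80.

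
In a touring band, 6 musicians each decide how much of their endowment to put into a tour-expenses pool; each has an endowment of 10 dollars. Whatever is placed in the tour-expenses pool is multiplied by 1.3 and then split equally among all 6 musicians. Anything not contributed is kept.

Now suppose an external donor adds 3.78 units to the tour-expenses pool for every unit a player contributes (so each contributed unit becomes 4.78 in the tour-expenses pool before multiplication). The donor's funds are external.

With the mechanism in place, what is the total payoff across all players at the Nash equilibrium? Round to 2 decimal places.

The effective private return per unit is now 1.3 × 4.78 / 6 = 1.0357 > 1, so every player's dominant strategy flips to full contribution.
So the Nash equilibrium is full contribution by all 6; the group earns 1.3 × 4.78 × 60 = 372.84.

372.84 dollars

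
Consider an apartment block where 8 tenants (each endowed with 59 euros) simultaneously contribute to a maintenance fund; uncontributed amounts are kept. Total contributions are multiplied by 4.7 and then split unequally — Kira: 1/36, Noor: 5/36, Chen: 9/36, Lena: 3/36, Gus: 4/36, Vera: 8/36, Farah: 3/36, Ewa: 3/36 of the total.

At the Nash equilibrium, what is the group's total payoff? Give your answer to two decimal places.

908.60 euros

A player with share s gets back 4.7·s per unit contributed, so full contribution is dominant for anyone with s > 1/4.7 = 0.2128 and zero contribution is dominant for anyone below.
Chen and Vera clear that bar, contributing 59 each; the remaining 6 contribute 0. Total contributed: 118.
The maintenance fund pays out 4.7 × 118 = 554.60 in total (split across the unequal shares, but the aggregate is all that matters for the group sum).
The 6 free-riders keep 59 each, adding 354. Group total = 354 + 554.60 = 908.60.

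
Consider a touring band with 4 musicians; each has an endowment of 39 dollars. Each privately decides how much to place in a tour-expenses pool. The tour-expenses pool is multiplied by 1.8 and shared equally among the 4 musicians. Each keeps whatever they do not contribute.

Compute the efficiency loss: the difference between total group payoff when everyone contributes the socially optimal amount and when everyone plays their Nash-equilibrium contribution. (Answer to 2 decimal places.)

Each contributed unit returns 1.8/4 = 0.4500 to its contributor — below 1 — so contributing 0 is dominant for every player. At the Nash equilibrium everyone keeps their 39, and the group total is 4 × 39 = 156.
Each contributed unit returns 1.800 to the group as a whole (0.4500 to each of 4 players), which exceeds 1, so the social optimum is full contribution: group total = 1.800 × 156 = 280.80.
Efficiency loss = 280.80 − 156 = 124.80.

124.80 dollars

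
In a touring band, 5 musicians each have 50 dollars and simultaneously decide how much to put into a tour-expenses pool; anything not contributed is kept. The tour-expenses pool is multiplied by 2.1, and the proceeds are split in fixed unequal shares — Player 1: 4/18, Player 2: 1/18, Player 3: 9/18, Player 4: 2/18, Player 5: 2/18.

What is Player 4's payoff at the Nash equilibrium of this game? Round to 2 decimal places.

Player j's private return per contributed unit is 2.1 × (j's share). Contributing is weakly dominant for j when that share is at least 1/2.1 = 0.4762, and contributing 0 is dominant otherwise.
Only Player 3 (9/18) clears that bar, contributing 50; the remaining 4 contribute 0. Total contributed: 50.
Player 4 keeps 50 and receives 2.1 × 50 × 2/18 = 11.67 from the tour-expenses pool, for a payoff of 61.67.

61.67 dollars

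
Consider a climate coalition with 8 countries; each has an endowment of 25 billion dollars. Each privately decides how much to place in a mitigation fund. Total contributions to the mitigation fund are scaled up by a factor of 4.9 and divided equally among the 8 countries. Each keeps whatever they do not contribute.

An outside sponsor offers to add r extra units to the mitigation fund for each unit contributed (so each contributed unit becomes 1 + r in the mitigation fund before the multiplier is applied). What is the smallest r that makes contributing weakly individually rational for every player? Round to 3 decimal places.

With matching at rate r, one contributed unit becomes (1 + r) in the mitigation fund and returns 4.9 × (1 + r) / 8 to the contributor.
Setting this equal to 1: 1 + r = 8/4.9 = 1.6327.
So the minimum matching rate is r = 1.6327 − 1 = 0.633.

0.633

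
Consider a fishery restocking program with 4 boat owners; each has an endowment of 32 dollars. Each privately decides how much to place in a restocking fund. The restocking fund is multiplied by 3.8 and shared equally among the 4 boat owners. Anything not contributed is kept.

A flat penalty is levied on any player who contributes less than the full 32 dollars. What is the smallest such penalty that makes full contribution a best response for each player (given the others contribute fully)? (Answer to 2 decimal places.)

Given the others contribute fully, the best deviation is to contribute 0 (any partial contribution still incurs the fine and gives up units whose private return 0.9500 is below 1).
Deviating from 32 to 0 saves 32 dollars but forfeits the deviator's share of the drop in the restocking fund: 3.8/4 × 32 = 30.40.
So the deviation gain is 32 − 30.40 = 1.60, and the fine must be at least 1.60 dollars to wipe it out.

1.60 dollars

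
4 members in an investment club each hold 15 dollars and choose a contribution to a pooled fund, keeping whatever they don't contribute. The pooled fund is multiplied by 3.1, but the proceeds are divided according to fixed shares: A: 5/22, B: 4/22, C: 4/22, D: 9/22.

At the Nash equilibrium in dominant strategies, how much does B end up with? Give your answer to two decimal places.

Each unit j contributes comes back to j as 3.1 × (j's share), so j prefers to contribute only if that share exceeds 1/3.1 = 0.3226; otherwise keeping the unit dominates.
Only D (9/22) clears that bar, contributing 15; the remaining 3 contribute 0. Total contributed: 15.
B keeps 15 and receives 3.1 × 15 × 4/22 = 8.45 from the pooled fund, for a payoff of 23.45.

23.45 dollars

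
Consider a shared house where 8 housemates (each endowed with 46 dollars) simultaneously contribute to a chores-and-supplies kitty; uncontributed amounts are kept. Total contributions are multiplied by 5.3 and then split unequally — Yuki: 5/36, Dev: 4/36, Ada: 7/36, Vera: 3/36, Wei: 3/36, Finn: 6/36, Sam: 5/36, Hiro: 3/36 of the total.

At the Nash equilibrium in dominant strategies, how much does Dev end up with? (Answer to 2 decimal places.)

73.09 dollars

Player j's private return per contributed unit is 5.3 × (j's share). Contributing is weakly dominant for j when that share is at least 1/5.3 = 0.1887, and contributing 0 is dominant otherwise.
The only share above 0.1887 is Ada's 7/36, contributing 46; the remaining 7 contribute 0. Total contributed: 46.
Dev keeps 46 and receives 5.3 × 46 × 4/36 = 27.09 from the chores-and-supplies kitty, for a payoff of 73.09.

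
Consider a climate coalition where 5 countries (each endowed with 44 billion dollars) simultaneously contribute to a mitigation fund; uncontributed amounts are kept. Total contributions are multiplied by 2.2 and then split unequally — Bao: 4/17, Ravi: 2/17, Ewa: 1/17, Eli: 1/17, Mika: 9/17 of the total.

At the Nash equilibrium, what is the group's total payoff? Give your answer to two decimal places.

Player j's private return per contributed unit is 2.2 × (j's share). Contributing is weakly dominant for j when that share is at least 1/2.2 = 0.4545, and contributing 0 is dominant otherwise.
Only Mika (9/17) clears that bar, contributing 44; the remaining 4 contribute 0. Total contributed: 44.
The mitigation fund pays out 2.2 × 44 = 96.80 in total (split across the unequal shares, but the aggregate is all that matters for the group sum).
The 4 free-riders keep 44 each, adding 176. Group total = 176 + 96.80 = 272.80.

272.80 billion dollars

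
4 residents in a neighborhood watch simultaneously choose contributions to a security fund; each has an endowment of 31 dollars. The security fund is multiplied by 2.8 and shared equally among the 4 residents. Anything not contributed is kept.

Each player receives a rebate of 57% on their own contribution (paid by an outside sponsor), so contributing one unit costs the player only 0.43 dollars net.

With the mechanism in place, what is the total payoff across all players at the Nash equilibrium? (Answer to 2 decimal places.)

Under the mechanism each unit contributed yields (2.8/4) / 0.43 = 1.6279 back to its contributor per unit of net cost, which exceeds 1, making full contribution the dominant choice for everyone.
At the Nash equilibrium everyone contributes 31. Group total payoff = 4 × (31 × 0.57 + 2.8 × 31) = 417.88.

417.88 dollars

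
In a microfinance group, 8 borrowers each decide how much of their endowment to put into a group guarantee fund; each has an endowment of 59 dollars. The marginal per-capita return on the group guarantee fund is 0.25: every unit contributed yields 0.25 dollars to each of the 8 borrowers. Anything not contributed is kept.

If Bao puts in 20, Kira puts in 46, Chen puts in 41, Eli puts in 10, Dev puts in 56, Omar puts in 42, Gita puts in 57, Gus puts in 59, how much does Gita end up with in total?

84.75 dollars

Total contributed: 20 + 46 + 41 + 10 + 56 + 42 + 57 + 59 = 331.
Each receives 0.25 × 331 = 82.75 from the group guarantee fund.
Gita keeps 59 − 57 = 2, so Gita's payoff is 2 + 82.75 = 84.75.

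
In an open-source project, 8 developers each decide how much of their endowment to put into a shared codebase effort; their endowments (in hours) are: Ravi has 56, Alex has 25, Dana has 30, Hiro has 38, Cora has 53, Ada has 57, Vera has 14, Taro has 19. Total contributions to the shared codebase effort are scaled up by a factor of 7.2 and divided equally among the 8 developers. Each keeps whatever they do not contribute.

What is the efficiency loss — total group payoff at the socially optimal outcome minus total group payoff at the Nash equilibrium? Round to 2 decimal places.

The private return per contributed unit is 7.2/8 = 0.9000 < 1 for every player regardless of endowment, so the Nash equilibrium is zero contribution and the group total is Σ E_j = 56 + 25 + 30 + 38 + 53 + 57 + 14 + 19 = 292.
Each contributed unit returns 7.200 to the group, so the social optimum is full contribution by everyone: group total = 7.200 × 292 = 2102.40.
Efficiency loss = (7.200 − 1) × 292 = 1810.40.

1810.40 hours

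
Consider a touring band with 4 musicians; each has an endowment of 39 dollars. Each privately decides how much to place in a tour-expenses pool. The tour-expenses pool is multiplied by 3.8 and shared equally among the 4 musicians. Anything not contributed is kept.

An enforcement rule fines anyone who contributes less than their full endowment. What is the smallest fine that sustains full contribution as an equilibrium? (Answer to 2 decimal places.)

Given the others contribute fully, the best deviation is to contribute 0 (any partial contribution still incurs the fine and gives up units whose private return 0.9500 is below 1).
Deviating from 39 to 0 saves 39 dollars but forfeits the deviator's share of the drop in the tour-expenses pool: 3.8/4 × 39 = 37.05.
So the deviation gain is 39 − 37.05 = 1.95, and the fine must be at least 1.95 dollars to wipe it out.

1.95 dollars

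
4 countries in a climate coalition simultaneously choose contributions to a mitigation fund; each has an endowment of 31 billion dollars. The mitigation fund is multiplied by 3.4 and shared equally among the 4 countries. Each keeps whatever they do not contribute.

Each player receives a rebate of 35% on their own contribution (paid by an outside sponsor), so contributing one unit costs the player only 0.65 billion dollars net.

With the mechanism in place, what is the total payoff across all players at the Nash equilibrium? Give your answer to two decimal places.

The effective private return per unit is now (3.4/4) / 0.65 = 1.3077 > 1, so every player's dominant strategy flips to full contribution.
So the Nash equilibrium is full contribution by all 4; the group earns 4 × (31 × 0.35 + 3.4 × 31) = 465.00.

465.00 billion dollars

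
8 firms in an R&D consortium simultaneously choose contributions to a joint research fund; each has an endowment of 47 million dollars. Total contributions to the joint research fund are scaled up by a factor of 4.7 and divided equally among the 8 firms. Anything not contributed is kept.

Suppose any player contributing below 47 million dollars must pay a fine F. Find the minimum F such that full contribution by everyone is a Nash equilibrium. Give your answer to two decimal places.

Given the others contribute fully, the best deviation is to contribute 0 (any partial contribution still incurs the fine and gives up units whose private return 0.5875 is below 1).
Deviating from 47 to 0 saves 47 million dollars but forfeits the deviator's share of the drop in the joint research fund: 4.7/8 × 47 = 27.61.
So the deviation gain is 47 − 27.61 = 19.39, and the fine must be at least 19.39 million dollars to wipe it out.

19.39 million dollars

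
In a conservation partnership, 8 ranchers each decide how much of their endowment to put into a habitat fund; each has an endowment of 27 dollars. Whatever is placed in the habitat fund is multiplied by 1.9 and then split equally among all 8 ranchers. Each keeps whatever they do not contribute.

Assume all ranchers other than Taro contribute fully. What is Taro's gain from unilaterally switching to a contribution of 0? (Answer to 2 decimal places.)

20.59 dollars

Switching from a contribution of 27 to 0 lets Taro keep an extra 27 dollars, but lowers the habitat fund by 27, which costs Taro their own share of that drop: 1.9/8 × 27 = 6.41.
Net gain = 27 − 6.41 = 20.59. The private return per contributed unit (0.2375) is below 1, so free-riding is indeed the best response regardless of what the others do.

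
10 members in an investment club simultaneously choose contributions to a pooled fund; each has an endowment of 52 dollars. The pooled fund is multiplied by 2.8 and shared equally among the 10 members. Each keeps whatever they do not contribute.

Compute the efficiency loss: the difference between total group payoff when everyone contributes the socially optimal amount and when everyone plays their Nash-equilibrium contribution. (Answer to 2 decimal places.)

936.00 dollars

Each contributed unit returns 2.8/10 = 0.2800 to its contributor — below 1 — so contributing 0 is dominant for every player. At the Nash equilibrium everyone keeps their 52, and the group total is 10 × 52 = 520.
Each contributed unit returns 2.800 to the group as a whole (0.2800 to each of 10 players), which exceeds 1, so the social optimum is full contribution: group total = 2.800 × 520 = 1456.00.
Efficiency loss = 1456.00 − 520 = 936.00.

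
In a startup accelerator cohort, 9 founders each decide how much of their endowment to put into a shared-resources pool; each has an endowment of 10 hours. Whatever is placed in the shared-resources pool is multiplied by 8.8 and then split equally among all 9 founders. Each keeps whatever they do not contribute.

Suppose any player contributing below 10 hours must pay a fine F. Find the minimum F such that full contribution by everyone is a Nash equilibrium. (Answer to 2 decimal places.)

0.22 hours

Given the others contribute fully, the best deviation is to contribute 0 (any partial contribution still incurs the fine and gives up units whose private return 0.9778 is below 1).
Deviating from 10 to 0 saves 10 hours but forfeits the deviator's share of the drop in the shared-resources pool: 8.8/9 × 10 = 9.78.
So the deviation gain is 10 − 9.78 = 0.22, and the fine must be at least 0.22 hours to wipe it out.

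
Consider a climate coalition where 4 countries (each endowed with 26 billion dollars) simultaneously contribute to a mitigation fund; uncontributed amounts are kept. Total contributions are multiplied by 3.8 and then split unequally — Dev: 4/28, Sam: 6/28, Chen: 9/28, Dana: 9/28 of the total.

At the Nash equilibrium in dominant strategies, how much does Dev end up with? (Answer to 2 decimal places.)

54.23 billion dollars

Player j's private return per contributed unit is 3.8 × (j's share). Contributing is weakly dominant for j when that share is at least 1/3.8 = 0.2632, and contributing 0 is dominant otherwise.
The shares above 0.2632 belong to Chen and Dana, contributing 26 each; the remaining 2 contribute 0. Total contributed: 52.
Dev keeps 26 and receives 3.8 × 52 × 4/28 = 28.23 from the mitigation fund, for a payoff of 54.23.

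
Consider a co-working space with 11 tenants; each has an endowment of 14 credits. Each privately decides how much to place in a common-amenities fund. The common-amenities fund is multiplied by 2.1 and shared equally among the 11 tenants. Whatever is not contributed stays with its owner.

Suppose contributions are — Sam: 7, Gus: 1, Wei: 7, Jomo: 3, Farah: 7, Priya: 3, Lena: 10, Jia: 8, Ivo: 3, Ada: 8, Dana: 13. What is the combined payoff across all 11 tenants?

Total contributed: 7 + 1 + 7 + 3 + 7 + 3 + 10 + 8 + 3 + 8 + 13 = 70; total kept: 11 × 14 − 70 = 84.
The common-amenities fund pays out 2.1 × 70 = 147.00 in aggregate.
Group total = 84 + 147.00 = 231.00.

231.00 credits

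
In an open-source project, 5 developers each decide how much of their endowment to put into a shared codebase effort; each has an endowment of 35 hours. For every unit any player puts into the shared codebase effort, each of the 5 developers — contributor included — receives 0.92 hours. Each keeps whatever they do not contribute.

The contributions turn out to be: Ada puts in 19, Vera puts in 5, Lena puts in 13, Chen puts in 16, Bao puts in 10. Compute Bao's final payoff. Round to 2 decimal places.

82.96 hours

Total contributed: 19 + 5 + 13 + 16 + 10 = 63.
Each receives 0.92 × 63 = 57.96 from the shared codebase effort.
Bao keeps 35 − 10 = 25, so Bao's payoff is 25 + 57.96 = 82.96.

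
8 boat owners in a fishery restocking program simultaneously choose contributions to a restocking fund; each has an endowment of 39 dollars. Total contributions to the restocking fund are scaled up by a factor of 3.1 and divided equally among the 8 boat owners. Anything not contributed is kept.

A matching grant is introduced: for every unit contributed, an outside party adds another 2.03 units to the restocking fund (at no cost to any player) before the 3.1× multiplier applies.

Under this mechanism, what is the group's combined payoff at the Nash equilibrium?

2930.62 dollars

The effective private return per unit is now 3.1 × 3.03 / 8 = 1.1741 > 1, so every player's dominant strategy flips to full contribution.
So the Nash equilibrium is full contribution by all 8; the group earns 3.1 × 3.03 × 312 = 2930.62.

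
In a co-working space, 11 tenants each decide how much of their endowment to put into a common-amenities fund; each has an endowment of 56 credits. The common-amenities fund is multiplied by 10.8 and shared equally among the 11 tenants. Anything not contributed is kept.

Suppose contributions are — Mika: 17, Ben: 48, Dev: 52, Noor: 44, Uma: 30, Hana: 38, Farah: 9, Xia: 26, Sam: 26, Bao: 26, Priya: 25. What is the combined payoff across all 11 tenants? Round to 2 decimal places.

Total contributed: 17 + 48 + 52 + 44 + 30 + 38 + 9 + 26 + 26 + 26 + 25 = 341; total kept: 11 × 56 − 341 = 275.
The common-amenities fund pays out 10.8 × 341 = 3682.80 in aggregate.
Group total = 275 + 3682.80 = 3957.80.

3957.80 credits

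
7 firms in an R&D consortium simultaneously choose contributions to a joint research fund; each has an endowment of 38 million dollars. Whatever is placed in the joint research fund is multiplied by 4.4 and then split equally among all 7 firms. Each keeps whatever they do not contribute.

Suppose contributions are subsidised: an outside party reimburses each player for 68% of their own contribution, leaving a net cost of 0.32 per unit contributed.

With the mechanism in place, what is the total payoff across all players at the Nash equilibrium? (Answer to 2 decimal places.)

The effective private return per unit is now (4.4/7) / 0.32 = 1.9643 > 1, so every player's dominant strategy flips to full contribution.
At the Nash equilibrium everyone contributes 38. Group total payoff = 7 × (38 × 0.68 + 4.4 × 38) = 1351.28.

1351.28 million dollars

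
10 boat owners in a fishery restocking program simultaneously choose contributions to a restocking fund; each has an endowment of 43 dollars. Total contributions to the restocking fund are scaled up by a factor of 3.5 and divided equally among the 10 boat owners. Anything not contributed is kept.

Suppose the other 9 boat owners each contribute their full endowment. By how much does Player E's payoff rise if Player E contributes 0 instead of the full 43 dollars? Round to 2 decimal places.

Switching from a contribution of 43 to 0 lets Player E keep an extra 43 dollars, but lowers the restocking fund by 43, which costs Player E their own share of that drop: 3.5/10 × 43 = 15.05.
Net gain = 43 − 15.05 = 27.95. The private return per contributed unit (0.3500) is below 1, so free-riding is indeed the best response regardless of what the others do.

27.95 dollars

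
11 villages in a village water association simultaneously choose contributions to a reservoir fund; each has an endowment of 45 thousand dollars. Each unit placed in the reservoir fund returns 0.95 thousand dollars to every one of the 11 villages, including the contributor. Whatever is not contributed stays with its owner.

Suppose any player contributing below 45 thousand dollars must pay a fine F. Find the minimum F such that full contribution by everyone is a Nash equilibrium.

2.25 thousand dollars

Given the others contribute fully, the best deviation is to contribute 0 (any partial contribution still incurs the fine and gives up units whose private return 0.95 is below 1).
Deviating from 45 to 0 saves 45 thousand dollars but forfeits the deviator's share of the drop in the reservoir fund: 0.95 × 45 = 42.75.
So the deviation gain is 45 − 42.75 = 2.25, and the fine must be at least 2.25 thousand dollars to wipe it out.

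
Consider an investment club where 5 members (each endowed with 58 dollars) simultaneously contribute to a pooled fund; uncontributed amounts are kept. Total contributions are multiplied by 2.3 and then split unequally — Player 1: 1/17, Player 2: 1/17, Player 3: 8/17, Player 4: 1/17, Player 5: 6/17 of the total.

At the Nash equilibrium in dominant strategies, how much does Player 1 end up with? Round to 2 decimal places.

65.85 dollars

For player j, contributing a unit is worthwhile iff 2.3 × (j's share) ≥ 1, i.e. iff j's share is at least 0.4348.
The only share above 0.4348 is Player 3's 8/17, contributing 58; the remaining 4 contribute 0. Total contributed: 58.
Player 1 keeps 58 and receives 2.3 × 58 × 1/17 = 7.85 from the pooled fund, for a payoff of 65.85.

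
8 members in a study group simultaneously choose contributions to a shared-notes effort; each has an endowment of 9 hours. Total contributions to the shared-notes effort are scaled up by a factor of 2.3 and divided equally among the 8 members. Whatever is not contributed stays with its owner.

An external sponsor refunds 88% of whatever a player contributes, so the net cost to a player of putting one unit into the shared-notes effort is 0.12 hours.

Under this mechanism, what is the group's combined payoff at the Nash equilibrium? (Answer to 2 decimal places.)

Under the mechanism each unit contributed yields (2.3/8) / 0.12 = 2.3958 back to its contributor per unit of net cost, which exceeds 1, making full contribution the dominant choice for everyone.
At the Nash equilibrium everyone contributes 9. Group total payoff = 8 × (9 × 0.88 + 2.3 × 9) = 228.96.

228.96 hours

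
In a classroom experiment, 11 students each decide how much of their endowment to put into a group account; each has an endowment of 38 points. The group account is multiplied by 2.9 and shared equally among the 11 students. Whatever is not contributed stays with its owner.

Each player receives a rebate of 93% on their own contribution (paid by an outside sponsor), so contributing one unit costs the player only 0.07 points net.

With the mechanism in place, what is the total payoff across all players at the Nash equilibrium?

1600.94 points

The effective private return per unit is now (2.9/11) / 0.07 = 3.7662 > 1, so every player's dominant strategy flips to full contribution.
At the Nash equilibrium everyone contributes 38. Group total payoff = 11 × (38 × 0.93 + 2.9 × 38) = 1600.94.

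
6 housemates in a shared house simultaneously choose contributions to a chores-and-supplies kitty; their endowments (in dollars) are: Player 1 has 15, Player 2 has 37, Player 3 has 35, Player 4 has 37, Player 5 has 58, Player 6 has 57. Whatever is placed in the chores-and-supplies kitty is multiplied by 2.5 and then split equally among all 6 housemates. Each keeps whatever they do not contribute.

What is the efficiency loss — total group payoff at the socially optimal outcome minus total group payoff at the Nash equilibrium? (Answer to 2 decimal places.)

The private return per contributed unit is 2.5/6 = 0.4167 < 1 for every player regardless of endowment, so the Nash equilibrium is zero contribution and the group total is Σ E_j = 15 + 37 + 35 + 37 + 58 + 57 = 239.
Each contributed unit returns 2.500 to the group, so the social optimum is full contribution by everyone: group total = 2.500 × 239 = 597.50.
Efficiency loss = (2.500 − 1) × 239 = 358.50.

358.50 dollars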